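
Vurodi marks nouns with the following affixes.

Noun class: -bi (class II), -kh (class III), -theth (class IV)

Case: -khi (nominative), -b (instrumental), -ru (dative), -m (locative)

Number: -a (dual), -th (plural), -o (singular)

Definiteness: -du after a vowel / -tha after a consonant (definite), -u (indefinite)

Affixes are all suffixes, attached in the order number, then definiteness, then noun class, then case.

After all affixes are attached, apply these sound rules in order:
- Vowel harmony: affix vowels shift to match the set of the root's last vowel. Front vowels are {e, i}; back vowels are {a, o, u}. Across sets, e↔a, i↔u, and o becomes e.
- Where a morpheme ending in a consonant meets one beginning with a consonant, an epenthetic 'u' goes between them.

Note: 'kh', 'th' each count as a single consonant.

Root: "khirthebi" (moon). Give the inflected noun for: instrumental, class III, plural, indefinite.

Attach number plural -th → khirthebith.
Attach definiteness indefinite -u → khirthebithu.
Attach noun class class III -kh → khirthebithukh.
Attach case instrumental -b → khirthebithukhb.
Apply vowel harmony: khirthebithukhb → khirthebithikhb.
Apply epenthesis: khirthebithikhb → khirthebithikhub.

khirthebithikhub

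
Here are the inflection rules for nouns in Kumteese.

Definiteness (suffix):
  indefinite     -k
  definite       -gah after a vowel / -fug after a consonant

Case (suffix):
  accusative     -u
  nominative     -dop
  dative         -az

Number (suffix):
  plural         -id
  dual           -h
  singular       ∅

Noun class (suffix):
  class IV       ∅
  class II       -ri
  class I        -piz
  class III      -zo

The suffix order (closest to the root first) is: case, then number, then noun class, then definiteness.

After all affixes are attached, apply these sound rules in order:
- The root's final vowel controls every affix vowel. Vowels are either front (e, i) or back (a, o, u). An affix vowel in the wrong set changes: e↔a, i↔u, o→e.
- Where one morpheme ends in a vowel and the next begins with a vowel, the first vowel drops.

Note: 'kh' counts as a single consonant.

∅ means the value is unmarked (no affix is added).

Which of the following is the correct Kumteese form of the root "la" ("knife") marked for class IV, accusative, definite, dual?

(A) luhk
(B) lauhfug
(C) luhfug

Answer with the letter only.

C

Attach case accusative -u → lau.
Attach number dual -h → lauh.
noun class = class IV: zero marking, form stays lauh.
Attach definiteness definite -fug (after consonant 'h') → lauhfug.
Vowel harmony: no change.
Apply vowel deletion: lauhfug → luhfug.
So the correct form is luhfug, option (C).
(A) luhk is wrong: it uses indefinite instead of definite for definiteness.
(B) lauhfug is wrong: it fails to apply the sound rule(s).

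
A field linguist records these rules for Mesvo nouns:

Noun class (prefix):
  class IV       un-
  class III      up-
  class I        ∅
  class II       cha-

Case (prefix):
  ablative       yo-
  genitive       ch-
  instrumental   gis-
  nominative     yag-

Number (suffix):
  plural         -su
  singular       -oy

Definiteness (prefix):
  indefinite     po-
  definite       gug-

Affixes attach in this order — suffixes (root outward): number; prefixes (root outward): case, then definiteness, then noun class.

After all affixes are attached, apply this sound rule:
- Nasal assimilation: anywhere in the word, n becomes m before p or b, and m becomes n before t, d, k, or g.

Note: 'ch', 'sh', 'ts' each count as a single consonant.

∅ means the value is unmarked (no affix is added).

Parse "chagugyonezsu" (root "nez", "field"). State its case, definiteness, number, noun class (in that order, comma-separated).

ablative, definite, plural, class II

Segment: cha-gug-yo-nez-su.
case: yo- → ablative.
definiteness: gug- → definite.
number: -su → plural.
noun class: cha- → class II.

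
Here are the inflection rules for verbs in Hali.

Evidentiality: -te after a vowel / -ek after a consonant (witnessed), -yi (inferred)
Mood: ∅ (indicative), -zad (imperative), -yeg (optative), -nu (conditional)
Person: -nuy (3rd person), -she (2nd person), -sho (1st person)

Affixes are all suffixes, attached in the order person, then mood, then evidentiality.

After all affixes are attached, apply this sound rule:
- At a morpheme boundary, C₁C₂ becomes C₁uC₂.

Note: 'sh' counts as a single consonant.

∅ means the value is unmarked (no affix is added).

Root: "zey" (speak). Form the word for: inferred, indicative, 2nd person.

zeyusheyi

Attach person 2nd person -she → zeyshe.
mood = indicative: zero marking, form stays zeyshe.
Attach evidentiality inferred -yi → zeysheyi.
Apply epenthesis: zeysheyi → zeyusheyi.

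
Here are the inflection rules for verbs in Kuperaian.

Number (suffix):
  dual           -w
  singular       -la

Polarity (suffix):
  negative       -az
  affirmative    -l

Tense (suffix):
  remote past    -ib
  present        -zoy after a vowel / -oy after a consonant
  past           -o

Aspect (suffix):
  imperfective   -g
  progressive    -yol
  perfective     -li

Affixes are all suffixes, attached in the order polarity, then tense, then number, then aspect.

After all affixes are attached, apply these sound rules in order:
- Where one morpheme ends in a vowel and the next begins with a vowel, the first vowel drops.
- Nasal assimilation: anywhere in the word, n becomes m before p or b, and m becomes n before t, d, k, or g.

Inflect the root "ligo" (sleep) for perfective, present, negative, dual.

Attach polarity negative -az → ligoaz.
Attach tense present -oy (after consonant 'z') → ligoazoy.
Attach number dual -w → ligoazoyw.
Attach aspect perfective -li → ligoazoywli.
Apply vowel deletion: ligoazoywli → ligazoywli.
Nasal assimilation: no change.

ligazoywli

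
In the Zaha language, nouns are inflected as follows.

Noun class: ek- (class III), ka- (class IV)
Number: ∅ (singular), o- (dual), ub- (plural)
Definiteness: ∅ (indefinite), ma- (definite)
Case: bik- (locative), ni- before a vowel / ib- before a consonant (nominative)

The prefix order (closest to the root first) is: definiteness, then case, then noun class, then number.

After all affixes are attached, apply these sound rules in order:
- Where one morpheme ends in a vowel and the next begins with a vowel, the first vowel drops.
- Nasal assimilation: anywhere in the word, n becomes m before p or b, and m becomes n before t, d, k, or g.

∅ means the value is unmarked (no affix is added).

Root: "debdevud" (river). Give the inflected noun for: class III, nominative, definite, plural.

Attach definiteness definite ma- → madebdevud.
Attach case nominative ib- (before consonant 'm') → ibmadebdevud.
Attach noun class class III ek- → ekibmadebdevud.
Attach number plural ub- → ubekibmadebdevud.
Vowel deletion: no change.
Nasal assimilation: no change.

ubekibmadebdevud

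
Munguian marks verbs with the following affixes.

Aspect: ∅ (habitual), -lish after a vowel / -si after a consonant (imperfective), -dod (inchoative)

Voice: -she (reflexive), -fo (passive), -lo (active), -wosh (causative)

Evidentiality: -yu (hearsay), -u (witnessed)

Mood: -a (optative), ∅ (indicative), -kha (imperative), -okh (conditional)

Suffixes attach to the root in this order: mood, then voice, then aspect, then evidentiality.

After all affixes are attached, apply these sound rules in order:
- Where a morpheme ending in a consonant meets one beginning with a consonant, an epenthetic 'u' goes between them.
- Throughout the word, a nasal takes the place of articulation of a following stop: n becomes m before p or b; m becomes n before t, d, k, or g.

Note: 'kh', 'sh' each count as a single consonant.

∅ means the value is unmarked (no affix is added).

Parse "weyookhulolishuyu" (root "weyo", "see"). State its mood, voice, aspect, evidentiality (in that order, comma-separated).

Segment: weyo-okh-lo-lish-yu.
mood: -okh → conditional.
voice: -lo → active.
aspect: -lish/si → imperfective.
evidentiality: -yu → hearsay.

conditional, active, imperfective, hearsay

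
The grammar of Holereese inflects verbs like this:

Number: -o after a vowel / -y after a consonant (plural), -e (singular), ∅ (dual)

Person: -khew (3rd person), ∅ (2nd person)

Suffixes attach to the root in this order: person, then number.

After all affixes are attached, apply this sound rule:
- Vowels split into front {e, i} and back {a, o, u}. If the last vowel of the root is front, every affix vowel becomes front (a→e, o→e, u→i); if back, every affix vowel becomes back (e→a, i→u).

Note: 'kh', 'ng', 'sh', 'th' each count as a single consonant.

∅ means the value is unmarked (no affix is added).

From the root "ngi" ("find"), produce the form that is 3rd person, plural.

Attach person 3rd person -khew → ngikhew.
Attach number plural -y (after consonant 'w') → ngikhewy.
Vowel harmony: no change.

ngikhewy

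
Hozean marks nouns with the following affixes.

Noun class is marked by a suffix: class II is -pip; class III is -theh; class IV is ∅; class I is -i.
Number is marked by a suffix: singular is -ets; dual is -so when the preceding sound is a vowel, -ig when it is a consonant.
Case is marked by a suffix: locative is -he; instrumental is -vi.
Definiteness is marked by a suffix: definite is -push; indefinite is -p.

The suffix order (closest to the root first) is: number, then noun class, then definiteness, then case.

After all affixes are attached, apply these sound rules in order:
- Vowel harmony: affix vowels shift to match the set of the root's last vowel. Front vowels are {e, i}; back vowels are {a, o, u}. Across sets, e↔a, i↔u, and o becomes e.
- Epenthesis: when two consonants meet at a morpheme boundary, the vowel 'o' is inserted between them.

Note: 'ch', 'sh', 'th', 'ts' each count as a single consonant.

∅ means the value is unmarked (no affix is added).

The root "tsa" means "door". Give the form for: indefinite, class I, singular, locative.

Attach number singular -ets → tsaets.
Attach noun class class I -i → tsaetsi.
Attach definiteness indefinite -p → tsaetsip.
Attach case locative -he → tsaetsiphe.
Apply vowel harmony: tsaetsiphe → tsaatsupha.
Apply epenthesis: tsaatsupha → tsaatsupoha.

tsaatsupoha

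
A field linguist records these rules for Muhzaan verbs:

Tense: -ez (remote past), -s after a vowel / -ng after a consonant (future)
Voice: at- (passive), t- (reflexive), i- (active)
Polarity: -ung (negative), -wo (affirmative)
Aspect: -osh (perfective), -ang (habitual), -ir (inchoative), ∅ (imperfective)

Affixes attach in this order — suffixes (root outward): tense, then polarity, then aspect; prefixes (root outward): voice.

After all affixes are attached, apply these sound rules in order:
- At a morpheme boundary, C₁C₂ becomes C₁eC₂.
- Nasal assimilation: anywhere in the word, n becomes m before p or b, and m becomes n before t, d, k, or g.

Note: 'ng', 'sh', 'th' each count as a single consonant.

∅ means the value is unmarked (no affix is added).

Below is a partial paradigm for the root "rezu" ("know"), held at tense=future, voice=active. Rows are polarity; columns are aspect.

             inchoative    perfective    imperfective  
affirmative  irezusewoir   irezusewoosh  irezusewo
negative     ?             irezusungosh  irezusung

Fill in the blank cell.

irezusungir

Attach tense future -s (after vowel 'u') → rezus.
Attach polarity negative -ung → rezusung.
Attach aspect inchoative -ir → rezusungir.
Attach voice active i- → irezusungir.
Epenthesis: no change.
Nasal assimilation: no change.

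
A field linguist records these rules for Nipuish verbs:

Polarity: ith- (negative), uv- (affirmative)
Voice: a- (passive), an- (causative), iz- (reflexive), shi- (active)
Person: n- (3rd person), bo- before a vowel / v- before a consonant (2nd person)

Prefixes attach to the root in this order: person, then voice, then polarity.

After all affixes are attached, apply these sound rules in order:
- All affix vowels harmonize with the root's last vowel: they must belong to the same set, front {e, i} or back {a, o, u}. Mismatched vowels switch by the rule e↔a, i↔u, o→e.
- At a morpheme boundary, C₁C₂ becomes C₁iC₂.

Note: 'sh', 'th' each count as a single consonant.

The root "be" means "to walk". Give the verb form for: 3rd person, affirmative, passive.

ivenibe

Attach person 3rd person n- → nbe.
Attach voice passive a- → anbe.
Attach polarity affirmative uv- → uvanbe.
Apply vowel harmony: uvanbe → ivenbe.
Apply epenthesis: ivenbe → ivenibe.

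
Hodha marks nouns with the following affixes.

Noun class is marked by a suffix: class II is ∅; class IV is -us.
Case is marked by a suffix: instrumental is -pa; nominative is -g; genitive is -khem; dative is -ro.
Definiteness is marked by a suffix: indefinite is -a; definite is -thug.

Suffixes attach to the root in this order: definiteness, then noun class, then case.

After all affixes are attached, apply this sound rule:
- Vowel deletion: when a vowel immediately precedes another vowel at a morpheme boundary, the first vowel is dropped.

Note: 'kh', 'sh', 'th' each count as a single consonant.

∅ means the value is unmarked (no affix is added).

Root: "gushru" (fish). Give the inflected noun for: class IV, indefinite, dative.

Attach definiteness indefinite -a → gushrua.
Attach noun class class IV -us → gushruaus.
Attach case dative -ro → gushruausro.
Apply vowel deletion: gushruausro → gushrusro.

gushrusro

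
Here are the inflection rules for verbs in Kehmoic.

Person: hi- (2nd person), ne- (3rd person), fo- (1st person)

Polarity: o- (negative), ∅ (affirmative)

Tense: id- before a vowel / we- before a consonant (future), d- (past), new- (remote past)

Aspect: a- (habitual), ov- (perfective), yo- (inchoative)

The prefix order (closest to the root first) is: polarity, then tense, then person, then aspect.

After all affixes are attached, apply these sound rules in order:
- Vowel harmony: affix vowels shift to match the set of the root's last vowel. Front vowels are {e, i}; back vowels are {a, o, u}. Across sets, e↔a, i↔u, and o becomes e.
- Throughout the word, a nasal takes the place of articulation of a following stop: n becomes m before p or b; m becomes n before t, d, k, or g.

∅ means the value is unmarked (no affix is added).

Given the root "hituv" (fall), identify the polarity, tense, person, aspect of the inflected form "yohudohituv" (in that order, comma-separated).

negative, past, 2nd person, inchoative

Segment: yo-hi-d-o-hituv.
polarity: o- → negative.
tense: d- → past.
person: hi- → 2nd person.
aspect: yo- → inchoative.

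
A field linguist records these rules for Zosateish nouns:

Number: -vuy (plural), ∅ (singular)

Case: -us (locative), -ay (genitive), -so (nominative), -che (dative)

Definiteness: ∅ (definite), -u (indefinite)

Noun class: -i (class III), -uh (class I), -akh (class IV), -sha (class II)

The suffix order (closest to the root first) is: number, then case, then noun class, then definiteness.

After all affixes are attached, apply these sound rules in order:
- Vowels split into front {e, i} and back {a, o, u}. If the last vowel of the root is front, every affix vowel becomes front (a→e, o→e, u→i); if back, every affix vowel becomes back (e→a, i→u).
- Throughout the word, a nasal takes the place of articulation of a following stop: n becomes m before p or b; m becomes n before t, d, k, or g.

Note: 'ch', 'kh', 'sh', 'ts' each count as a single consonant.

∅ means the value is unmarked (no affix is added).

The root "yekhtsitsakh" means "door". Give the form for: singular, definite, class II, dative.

yekhtsitsakhchasha

number = singular: zero marking, form stays yekhtsitsakh.
Attach case dative -che → yekhtsitsakhche.
Attach noun class class II -sha → yekhtsitsakhchesha.
definiteness = definite: zero marking, form stays yekhtsitsakhchesha.
Apply vowel harmony: yekhtsitsakhchesha → yekhtsitsakhchasha.
Nasal assimilation: no change.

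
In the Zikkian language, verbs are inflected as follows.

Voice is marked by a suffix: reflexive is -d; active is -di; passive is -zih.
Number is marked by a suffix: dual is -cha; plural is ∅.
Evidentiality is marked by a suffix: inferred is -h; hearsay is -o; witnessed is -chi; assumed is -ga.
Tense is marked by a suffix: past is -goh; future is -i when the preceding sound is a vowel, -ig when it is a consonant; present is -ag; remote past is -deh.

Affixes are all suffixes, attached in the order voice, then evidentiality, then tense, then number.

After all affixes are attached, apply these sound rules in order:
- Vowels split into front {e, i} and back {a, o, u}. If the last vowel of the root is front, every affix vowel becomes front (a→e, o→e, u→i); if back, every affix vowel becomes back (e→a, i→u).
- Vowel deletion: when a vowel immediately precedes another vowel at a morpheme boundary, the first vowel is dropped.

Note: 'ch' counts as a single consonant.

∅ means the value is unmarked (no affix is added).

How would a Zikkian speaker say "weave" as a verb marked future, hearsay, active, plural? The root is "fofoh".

Attach voice active -di → fofohdi.
Attach evidentiality hearsay -o → fofohdio.
Attach tense future -i (after vowel 'o') → fofohdioi.
number = plural: zero marking, form stays fofohdioi.
Apply vowel harmony: fofohdioi → fofohduou.
Apply vowel deletion: fofohduou → fofohdu.

fofohdu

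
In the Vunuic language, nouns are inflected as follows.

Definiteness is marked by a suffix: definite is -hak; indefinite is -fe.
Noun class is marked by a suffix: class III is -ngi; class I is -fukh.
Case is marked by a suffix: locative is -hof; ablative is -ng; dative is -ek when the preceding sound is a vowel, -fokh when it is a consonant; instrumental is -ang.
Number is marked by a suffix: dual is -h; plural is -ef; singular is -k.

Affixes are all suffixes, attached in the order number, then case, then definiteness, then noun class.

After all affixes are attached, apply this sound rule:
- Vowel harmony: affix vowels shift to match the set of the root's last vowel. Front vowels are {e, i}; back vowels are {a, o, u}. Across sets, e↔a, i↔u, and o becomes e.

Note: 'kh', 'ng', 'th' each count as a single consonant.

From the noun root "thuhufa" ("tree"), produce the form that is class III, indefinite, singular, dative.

Attach number singular -k → thuhufak.
Attach case dative -fokh (after consonant 'k') → thuhufakfokh.
Attach definiteness indefinite -fe → thuhufakfokhfe.
Attach noun class class III -ngi → thuhufakfokhfengi.
Apply vowel harmony: thuhufakfokhfengi → thuhufakfokhfangu.

thuhufakfokhfangu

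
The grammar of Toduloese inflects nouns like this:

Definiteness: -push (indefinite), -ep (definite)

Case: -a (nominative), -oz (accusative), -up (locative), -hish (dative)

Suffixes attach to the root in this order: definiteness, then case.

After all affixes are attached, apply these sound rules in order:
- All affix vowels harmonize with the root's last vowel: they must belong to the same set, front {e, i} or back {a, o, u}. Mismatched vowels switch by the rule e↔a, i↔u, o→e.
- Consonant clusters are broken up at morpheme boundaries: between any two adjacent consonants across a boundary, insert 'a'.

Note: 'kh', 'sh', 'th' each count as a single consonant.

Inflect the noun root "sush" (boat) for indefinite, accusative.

sushapushoz

Attach definiteness indefinite -push → sushpush.
Attach case accusative -oz → sushpushoz.
Vowel harmony: no change.
Apply epenthesis: sushpushoz → sushapushoz.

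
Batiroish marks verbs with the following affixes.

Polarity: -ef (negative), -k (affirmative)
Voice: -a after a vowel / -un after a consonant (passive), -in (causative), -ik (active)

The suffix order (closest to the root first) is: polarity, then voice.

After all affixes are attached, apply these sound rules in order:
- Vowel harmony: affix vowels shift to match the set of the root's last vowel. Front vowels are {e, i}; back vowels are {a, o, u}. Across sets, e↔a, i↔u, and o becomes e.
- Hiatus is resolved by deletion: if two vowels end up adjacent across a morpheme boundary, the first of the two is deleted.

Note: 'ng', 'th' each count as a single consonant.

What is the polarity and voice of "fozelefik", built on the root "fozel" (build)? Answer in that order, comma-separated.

Segment: fozel-ef-ik.
polarity: -ef → negative.
voice: -ik → active.

negative, active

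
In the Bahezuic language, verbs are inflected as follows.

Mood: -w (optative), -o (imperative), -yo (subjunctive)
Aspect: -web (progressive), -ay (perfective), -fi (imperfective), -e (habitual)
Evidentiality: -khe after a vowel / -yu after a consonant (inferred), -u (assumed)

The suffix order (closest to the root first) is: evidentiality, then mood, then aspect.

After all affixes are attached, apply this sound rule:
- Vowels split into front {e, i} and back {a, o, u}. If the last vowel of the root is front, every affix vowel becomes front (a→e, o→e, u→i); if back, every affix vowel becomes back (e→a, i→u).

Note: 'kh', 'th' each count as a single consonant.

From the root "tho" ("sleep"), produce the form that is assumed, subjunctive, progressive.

Attach evidentiality assumed -u → thou.
Attach mood subjunctive -yo → thouyo.
Attach aspect progressive -web → thouyoweb.
Apply vowel harmony: thouyoweb → thouyowab.

thouyowab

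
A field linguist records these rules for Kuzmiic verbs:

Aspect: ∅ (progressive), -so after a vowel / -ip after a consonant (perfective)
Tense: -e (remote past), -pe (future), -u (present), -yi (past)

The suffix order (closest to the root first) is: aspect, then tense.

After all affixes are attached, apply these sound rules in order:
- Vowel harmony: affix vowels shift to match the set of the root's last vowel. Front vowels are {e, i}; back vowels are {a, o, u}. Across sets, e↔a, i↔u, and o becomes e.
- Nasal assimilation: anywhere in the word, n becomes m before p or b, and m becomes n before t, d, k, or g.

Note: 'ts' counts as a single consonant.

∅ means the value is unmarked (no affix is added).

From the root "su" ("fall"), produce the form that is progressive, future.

supa

aspect = progressive: zero marking, form stays su.
Attach tense future -pe → supe.
Apply vowel harmony: supe → supa.
Nasal assimilation: no change.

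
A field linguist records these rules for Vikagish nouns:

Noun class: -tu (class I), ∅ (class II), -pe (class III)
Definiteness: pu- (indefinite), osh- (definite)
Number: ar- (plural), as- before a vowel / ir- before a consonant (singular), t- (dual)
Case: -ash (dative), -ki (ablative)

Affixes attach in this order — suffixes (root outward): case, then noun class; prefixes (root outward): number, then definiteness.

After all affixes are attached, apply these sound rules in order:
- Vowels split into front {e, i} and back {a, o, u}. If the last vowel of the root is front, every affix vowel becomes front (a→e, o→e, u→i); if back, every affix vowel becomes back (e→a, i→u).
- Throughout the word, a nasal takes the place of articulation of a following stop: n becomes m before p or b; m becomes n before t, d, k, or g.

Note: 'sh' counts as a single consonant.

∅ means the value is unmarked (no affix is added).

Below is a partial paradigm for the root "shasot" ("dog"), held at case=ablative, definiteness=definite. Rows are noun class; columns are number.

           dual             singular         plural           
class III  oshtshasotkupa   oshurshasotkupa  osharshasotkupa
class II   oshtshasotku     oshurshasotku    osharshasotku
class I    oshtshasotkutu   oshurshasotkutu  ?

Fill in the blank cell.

osharshasotkutu

Attach case ablative -ki → shasotki.
Attach number plural ar- → arshasotki.
Attach noun class class I -tu → arshasotkitu.
Attach definiteness definite osh- → osharshasotkitu.
Apply vowel harmony: osharshasotkitu → osharshasotkutu.
Nasal assimilation: no change.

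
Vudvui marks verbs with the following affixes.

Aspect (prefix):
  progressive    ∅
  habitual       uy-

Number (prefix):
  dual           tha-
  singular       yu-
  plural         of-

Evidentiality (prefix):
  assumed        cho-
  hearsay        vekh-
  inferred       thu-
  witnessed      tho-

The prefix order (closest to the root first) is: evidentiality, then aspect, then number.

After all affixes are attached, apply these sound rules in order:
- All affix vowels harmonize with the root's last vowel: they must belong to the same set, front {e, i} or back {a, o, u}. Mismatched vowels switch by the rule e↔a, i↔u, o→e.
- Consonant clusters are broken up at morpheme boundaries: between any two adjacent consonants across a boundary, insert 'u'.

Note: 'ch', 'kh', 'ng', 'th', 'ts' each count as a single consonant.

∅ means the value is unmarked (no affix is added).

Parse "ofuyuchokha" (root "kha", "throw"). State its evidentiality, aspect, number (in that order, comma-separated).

assumed, habitual, plural

Segment: of-uy-cho-kha.
evidentiality: cho- → assumed.
aspect: uy- → habitual.
number: of- → plural.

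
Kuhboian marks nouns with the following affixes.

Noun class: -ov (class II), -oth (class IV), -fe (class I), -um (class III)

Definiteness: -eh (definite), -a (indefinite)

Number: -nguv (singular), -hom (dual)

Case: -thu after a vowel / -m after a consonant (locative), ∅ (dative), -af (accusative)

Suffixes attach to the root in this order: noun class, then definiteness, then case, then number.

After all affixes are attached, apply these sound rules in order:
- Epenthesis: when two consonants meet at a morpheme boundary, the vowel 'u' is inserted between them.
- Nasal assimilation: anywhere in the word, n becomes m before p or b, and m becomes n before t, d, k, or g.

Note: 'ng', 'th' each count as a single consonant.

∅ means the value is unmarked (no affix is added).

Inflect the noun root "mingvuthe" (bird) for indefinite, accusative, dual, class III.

Attach noun class class III -um → mingvutheum.
Attach definiteness indefinite -a → mingvutheuma.
Attach case accusative -af → mingvutheumaaf.
Attach number dual -hom → mingvutheumaafhom.
Apply epenthesis: mingvutheumaafhom → mingvutheumaafuhom.
Nasal assimilation: no change.

mingvutheumaafuhom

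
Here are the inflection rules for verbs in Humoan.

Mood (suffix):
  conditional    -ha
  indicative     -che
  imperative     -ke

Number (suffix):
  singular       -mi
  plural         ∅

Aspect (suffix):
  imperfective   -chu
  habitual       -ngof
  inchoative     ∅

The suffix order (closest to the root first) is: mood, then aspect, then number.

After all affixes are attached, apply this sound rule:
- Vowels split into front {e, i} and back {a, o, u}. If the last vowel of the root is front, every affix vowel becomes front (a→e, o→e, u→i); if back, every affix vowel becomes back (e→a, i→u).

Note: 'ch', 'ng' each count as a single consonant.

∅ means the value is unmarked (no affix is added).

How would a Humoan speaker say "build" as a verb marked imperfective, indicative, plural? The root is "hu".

huchachu

Attach mood indicative -che → huche.
Attach aspect imperfective -chu → huchechu.
number = plural: zero marking, form stays huchechu.
Apply vowel harmony: huchechu → huchachu.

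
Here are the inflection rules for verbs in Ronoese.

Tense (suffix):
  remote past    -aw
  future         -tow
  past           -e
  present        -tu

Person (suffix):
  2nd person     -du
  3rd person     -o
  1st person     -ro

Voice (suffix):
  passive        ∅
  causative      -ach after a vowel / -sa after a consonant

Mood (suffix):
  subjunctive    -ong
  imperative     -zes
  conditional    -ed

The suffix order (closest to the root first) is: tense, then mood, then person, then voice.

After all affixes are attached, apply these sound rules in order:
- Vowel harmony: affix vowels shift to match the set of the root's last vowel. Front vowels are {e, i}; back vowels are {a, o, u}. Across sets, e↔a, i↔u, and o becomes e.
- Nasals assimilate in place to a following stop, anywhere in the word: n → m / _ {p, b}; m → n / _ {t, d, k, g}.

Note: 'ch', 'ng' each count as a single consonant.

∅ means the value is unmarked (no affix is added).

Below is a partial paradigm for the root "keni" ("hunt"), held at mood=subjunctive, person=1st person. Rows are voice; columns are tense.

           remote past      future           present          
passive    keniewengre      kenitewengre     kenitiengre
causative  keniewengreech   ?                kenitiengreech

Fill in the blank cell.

Attach tense future -tow → kenitow.
Attach mood subjunctive -ong → kenitowong.
Attach person 1st person -ro → kenitowongro.
Attach voice causative -ach (after vowel 'o') → kenitowongroach.
Apply vowel harmony: kenitowongroach → kenitewengreech.
Nasal assimilation: no change.

kenitewengreech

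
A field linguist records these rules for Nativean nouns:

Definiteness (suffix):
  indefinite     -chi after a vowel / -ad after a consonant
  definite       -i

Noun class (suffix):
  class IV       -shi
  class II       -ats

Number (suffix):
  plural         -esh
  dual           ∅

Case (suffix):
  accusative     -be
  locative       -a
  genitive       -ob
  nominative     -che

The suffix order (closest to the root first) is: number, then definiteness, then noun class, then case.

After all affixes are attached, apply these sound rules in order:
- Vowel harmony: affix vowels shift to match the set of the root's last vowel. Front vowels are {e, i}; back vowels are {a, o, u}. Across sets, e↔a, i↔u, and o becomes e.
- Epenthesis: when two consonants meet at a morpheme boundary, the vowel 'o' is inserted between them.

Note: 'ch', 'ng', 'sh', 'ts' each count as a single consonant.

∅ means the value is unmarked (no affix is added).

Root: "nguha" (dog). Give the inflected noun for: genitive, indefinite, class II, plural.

nguhaashadatsob

Attach number plural -esh → nguhaesh.
Attach definiteness indefinite -ad (after consonant 'sh') → nguhaeshad.
Attach noun class class II -ats → nguhaeshadats.
Attach case genitive -ob → nguhaeshadatsob.
Apply vowel harmony: nguhaeshadatsob → nguhaashadatsob.
Epenthesis: no change.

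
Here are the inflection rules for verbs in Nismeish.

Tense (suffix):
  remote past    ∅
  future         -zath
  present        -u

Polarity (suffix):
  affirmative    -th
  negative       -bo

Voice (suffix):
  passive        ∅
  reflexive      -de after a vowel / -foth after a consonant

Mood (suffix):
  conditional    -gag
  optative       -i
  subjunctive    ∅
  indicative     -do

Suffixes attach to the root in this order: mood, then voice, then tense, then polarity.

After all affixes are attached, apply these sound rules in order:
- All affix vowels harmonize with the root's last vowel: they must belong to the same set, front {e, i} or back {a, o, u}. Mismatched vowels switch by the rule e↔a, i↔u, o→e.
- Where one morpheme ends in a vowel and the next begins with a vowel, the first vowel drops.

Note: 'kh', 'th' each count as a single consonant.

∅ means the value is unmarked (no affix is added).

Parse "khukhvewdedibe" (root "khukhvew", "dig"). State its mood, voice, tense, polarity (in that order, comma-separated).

indicative, reflexive, present, negative

Segment: khukhvew-do-de-u-bo.
mood: -do → indicative.
voice: -de/foth → reflexive.
tense: -u → present.
polarity: -bo → negative.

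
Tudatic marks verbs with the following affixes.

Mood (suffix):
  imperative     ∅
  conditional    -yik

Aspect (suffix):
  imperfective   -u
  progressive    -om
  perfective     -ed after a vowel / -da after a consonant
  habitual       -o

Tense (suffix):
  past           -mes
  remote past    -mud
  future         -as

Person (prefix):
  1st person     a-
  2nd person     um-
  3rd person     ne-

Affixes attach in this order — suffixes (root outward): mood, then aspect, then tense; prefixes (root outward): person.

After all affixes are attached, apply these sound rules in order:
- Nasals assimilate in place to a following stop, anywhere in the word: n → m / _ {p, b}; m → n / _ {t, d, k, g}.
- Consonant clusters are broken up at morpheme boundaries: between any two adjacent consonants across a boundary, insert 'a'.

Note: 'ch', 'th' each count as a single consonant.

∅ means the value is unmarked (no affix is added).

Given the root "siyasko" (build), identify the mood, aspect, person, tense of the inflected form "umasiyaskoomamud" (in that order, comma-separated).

imperative, progressive, 2nd person, remote past

Segment: um-siyasko-om-mud.
mood: ∅ → imperative.
aspect: -om → progressive.
person: um- → 2nd person.
tense: -mud → remote past.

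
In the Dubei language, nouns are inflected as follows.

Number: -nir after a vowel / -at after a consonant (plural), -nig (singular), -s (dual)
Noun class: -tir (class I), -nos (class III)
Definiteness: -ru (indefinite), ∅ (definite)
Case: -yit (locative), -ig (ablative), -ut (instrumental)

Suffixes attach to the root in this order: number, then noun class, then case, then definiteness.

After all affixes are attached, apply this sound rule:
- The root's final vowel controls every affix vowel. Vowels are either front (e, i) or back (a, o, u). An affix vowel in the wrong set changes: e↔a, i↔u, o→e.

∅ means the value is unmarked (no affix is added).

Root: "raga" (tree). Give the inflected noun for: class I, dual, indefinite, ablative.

ragasturugru

Attach number dual -s → ragas.
Attach noun class class I -tir → ragastir.
Attach case ablative -ig → ragastirig.
Attach definiteness indefinite -ru → ragastirigru.
Apply vowel harmony: ragastirigru → ragasturugru.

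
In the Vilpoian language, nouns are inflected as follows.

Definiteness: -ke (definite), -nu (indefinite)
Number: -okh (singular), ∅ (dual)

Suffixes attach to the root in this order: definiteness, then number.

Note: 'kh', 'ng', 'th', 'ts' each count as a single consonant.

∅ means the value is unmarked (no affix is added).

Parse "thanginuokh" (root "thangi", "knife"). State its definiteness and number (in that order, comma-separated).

Segment: thangi-nu-okh.
definiteness: -nu → indefinite.
number: -okh → singular.

indefinite, singular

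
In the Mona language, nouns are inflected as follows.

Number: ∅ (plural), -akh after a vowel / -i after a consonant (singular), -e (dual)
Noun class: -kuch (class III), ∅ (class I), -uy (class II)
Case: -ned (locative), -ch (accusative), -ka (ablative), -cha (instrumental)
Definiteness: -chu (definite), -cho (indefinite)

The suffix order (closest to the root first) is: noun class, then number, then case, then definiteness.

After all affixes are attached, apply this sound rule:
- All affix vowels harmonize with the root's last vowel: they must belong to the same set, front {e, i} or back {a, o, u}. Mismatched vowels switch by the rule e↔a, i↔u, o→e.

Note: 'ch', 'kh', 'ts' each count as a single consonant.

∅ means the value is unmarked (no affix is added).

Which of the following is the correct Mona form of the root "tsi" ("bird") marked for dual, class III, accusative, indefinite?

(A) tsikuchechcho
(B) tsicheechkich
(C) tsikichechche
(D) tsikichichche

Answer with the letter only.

Attach noun class class III -kuch → tsikuch.
Attach number dual -e → tsikuche.
Attach case accusative -ch → tsikuchech.
Attach definiteness indefinite -cho → tsikuchechcho.
Apply vowel harmony: tsikuchechcho → tsikichechche.
So the correct form is tsikichechche, option (C).
(D) tsikichichche is wrong: it uses singular instead of dual for number.
(A) tsikuchechcho is wrong: it fails to apply the sound rule(s).
(B) tsicheechkich is wrong: it has the affixes in the wrong order.

C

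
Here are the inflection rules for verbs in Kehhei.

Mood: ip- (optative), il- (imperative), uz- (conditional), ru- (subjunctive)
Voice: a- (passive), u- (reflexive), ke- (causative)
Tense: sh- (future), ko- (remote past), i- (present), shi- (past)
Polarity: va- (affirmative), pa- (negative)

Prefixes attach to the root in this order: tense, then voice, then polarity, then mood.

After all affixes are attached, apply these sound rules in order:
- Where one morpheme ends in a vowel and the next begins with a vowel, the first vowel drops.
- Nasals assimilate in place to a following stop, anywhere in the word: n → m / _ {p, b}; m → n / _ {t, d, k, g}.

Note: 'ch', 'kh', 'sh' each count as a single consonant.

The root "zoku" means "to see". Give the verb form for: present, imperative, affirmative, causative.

Attach tense present i- → izoku.
Attach voice causative ke- → keizoku.
Attach polarity affirmative va- → vakeizoku.
Attach mood imperative il- → ilvakeizoku.
Apply vowel deletion: ilvakeizoku → ilvakizoku.
Nasal assimilation: no change.

ilvakizoku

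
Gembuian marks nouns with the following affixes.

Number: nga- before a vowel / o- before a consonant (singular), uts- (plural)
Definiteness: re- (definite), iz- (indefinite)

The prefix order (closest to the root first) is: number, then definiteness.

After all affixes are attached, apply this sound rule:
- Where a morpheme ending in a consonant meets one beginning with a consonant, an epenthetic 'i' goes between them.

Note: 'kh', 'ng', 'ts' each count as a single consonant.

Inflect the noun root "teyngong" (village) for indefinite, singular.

izoteyngong

Attach number singular o- (before consonant 't') → oteyngong.
Attach definiteness indefinite iz- → izoteyngong.
Epenthesis: no change.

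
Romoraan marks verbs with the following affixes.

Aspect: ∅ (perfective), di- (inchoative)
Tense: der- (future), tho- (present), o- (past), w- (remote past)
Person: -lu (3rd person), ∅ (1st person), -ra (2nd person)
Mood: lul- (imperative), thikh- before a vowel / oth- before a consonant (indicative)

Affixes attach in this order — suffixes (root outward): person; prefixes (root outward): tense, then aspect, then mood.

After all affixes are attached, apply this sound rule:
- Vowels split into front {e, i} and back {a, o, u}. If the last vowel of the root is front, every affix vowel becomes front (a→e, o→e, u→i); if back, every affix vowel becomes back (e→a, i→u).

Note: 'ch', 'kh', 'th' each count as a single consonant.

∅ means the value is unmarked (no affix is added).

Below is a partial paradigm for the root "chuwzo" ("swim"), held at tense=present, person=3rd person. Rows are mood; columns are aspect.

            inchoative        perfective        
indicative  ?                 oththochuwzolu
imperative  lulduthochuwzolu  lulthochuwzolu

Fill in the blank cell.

othduthochuwzolu

Attach tense present tho- → thochuwzo.
Attach aspect inchoative di- → dithochuwzo.
Attach person 3rd person -lu → dithochuwzolu.
Attach mood indicative oth- (before consonant 'd') → othdithochuwzolu.
Apply vowel harmony: othdithochuwzolu → othduthochuwzolu.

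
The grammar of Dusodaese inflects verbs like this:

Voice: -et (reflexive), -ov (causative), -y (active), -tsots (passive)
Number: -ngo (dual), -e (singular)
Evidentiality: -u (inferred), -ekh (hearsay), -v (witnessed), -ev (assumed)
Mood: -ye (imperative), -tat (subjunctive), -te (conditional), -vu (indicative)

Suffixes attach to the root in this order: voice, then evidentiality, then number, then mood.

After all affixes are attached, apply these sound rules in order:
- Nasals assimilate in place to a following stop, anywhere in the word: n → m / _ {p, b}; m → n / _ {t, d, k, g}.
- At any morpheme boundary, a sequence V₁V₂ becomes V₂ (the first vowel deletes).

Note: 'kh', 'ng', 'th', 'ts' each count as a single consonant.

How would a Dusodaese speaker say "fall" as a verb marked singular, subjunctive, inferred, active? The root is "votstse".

votstseyetat

Attach voice active -y → votstsey.
Attach evidentiality inferred -u → votstseyu.
Attach number singular -e → votstseyue.
Attach mood subjunctive -tat → votstseyuetat.
Nasal assimilation: no change.
Apply vowel deletion: votstseyuetat → votstseyetat.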